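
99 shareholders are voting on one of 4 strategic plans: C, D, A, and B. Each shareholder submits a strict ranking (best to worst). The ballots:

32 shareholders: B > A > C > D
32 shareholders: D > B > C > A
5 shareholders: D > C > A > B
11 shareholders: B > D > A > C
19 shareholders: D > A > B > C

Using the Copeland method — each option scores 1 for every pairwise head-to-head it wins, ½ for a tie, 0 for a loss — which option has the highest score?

D

C: loses to D, A, and B → score 0.
D: beats C, A, and B → score 3.
A: beats C; loses to D and B → score 1.
B: beats C and A; loses to D → score 2.
D has the best pairwise record.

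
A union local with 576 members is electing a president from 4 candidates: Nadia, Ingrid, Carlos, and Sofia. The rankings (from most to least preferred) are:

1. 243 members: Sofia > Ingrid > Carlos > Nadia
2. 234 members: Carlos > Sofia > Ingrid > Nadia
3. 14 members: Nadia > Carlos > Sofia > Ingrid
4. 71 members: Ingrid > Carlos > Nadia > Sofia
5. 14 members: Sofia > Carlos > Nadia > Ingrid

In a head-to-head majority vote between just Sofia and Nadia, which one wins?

Voters preferring Sofia to Nadia: 491; preferring Nadia to Sofia: 85.
Sofia wins the head-to-head.

Sofia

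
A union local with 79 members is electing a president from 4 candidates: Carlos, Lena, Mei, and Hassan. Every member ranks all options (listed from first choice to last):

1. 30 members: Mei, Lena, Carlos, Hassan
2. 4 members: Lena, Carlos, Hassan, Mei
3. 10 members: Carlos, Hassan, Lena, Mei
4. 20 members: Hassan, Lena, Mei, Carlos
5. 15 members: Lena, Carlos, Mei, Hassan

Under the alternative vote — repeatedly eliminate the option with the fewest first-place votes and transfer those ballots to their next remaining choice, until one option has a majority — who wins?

Round 1: Carlos 10, Lena 19, Mei 30, Hassan 20. Eliminate Carlos.
Round 2: Lena 19, Mei 30, Hassan 30. Eliminate Lena.
Round 3: Mei 45, Hassan 34. Mei has a majority.

Mei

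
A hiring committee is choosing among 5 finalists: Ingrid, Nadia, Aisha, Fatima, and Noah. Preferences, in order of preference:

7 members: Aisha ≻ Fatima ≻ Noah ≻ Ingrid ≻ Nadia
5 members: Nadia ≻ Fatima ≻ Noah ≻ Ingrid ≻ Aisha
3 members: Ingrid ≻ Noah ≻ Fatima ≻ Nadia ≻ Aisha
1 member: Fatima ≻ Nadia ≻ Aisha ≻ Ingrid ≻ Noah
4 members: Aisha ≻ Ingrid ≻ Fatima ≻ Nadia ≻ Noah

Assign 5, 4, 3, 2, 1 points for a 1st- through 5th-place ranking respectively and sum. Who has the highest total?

Ingrid: 7·2 + 5·2 + 3·5 + 1·2 + 4·4 = 57
Nadia: 7·1 + 5·5 + 3·2 + 1·4 + 4·2 = 50
Aisha: 7·5 + 5·1 + 3·1 + 1·3 + 4·5 = 66
Fatima: 7·4 + 5·4 + 3·3 + 1·5 + 4·3 = 74
Noah: 7·3 + 5·3 + 3·4 + 1·1 + 4·1 = 53
Fatima has the highest Borda score (74).

Fatima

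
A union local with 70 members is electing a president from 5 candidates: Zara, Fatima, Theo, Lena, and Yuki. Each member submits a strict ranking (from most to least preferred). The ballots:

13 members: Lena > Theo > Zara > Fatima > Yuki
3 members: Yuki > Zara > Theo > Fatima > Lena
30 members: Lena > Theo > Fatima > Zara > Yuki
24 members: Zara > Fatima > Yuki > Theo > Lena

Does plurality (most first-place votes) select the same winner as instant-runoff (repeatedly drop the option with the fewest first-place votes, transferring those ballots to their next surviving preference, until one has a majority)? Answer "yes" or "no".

Plurality — first-place votes: Zara 24, Fatima 0, Theo 0, Lena 43, Yuki 3. Winner: Lena.
Instant-runoff — R1 Zara 24, Fatima 0, Theo 0, Lena 43, Yuki 3 (Lena winner). Winner: Lena.
The two methods agree.

yes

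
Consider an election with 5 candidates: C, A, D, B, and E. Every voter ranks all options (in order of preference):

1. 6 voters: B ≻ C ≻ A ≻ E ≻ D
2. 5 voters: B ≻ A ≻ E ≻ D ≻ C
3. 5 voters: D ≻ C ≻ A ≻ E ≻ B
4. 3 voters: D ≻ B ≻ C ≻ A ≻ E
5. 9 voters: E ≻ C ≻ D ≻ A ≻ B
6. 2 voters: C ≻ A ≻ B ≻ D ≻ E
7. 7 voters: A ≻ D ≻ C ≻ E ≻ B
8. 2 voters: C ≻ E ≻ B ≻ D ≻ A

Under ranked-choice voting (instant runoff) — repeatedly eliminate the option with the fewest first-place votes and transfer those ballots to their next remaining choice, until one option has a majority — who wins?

Round 1: C 4, A 7, D 8, B 11, E 9. Eliminate C.
Round 2: A 9, D 8, B 11, E 11. Eliminate D.
Round 3: A 14, B 14, E 11. Eliminate E.
Round 4: A 23, B 16. A has a majority.

A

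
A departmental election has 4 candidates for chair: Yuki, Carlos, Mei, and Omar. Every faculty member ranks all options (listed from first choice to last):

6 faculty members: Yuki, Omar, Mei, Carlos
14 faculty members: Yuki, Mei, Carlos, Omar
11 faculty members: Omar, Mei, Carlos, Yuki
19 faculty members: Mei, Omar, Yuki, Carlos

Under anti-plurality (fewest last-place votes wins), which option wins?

Last-place votes: Yuki 11, Carlos 25, Mei 0, Omar 14.
Mei is ranked last by the fewest voters, so Mei wins.

Mei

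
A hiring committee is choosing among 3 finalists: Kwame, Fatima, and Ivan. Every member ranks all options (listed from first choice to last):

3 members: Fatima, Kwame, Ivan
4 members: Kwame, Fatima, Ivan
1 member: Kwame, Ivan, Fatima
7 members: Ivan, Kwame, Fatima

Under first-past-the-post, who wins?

Ivan

First-place votes: Kwame 5, Fatima 3, Ivan 7.
Ivan has the most first-place votes.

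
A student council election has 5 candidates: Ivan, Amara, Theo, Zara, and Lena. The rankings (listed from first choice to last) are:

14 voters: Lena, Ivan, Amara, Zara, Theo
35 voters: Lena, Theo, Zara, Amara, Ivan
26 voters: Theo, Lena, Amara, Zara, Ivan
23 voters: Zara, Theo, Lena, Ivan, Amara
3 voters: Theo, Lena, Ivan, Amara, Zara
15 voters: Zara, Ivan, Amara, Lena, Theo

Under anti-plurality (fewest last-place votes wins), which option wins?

Last-place votes: Ivan 61, Amara 23, Theo 29, Zara 3, Lena 0.
Lena is ranked last by the fewest voters, so Lena wins.

Lena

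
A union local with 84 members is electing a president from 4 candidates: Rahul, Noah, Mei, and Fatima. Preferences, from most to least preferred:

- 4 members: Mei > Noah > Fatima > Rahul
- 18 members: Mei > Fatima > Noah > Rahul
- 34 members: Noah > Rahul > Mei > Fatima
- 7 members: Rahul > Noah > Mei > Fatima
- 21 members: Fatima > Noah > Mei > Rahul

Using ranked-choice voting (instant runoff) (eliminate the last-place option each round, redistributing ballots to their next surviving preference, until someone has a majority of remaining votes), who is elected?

Noah

Round 1: Rahul 7, Noah 34, Mei 22, Fatima 21. Eliminate Rahul.
Round 2: Noah 41, Mei 22, Fatima 21. Eliminate Fatima.
Round 3: Noah 62, Mei 22. Noah has a majority.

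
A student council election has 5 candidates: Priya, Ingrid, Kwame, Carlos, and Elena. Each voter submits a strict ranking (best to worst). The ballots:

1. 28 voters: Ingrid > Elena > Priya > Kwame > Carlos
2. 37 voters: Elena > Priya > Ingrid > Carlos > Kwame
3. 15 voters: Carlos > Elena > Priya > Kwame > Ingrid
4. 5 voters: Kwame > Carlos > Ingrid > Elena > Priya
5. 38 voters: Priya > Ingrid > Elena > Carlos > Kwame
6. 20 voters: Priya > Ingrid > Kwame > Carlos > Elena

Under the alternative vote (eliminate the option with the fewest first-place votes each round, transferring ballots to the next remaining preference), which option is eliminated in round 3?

Round 1: Priya 58, Ingrid 28, Kwame 5, Carlos 15, Elena 37. Eliminate Kwame.
Round 2: Priya 58, Ingrid 28, Carlos 20, Elena 37. Eliminate Carlos.
Round 3: Priya 58, Ingrid 33, Elena 52. Eliminate Ingrid.

Ingrid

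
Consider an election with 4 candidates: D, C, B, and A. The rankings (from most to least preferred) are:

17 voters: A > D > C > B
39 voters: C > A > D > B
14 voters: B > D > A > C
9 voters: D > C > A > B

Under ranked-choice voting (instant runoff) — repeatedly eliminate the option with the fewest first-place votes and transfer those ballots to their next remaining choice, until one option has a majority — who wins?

Round 1: D 9, C 39, B 14, A 17. Eliminate D.
Round 2: C 48, B 14, A 17. C has a majority.

C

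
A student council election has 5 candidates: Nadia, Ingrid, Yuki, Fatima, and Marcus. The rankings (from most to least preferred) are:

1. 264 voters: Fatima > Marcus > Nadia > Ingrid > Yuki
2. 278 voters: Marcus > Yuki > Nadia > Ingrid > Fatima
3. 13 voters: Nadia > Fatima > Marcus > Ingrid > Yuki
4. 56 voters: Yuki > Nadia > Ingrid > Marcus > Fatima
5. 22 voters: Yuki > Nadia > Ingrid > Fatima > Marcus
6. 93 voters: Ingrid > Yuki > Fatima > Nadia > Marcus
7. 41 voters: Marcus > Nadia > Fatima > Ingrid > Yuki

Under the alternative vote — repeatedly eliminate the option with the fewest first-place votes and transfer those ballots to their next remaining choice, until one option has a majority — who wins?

Round 1: Nadia 13, Ingrid 93, Yuki 78, Fatima 264, Marcus 319. Eliminate Nadia.
Round 2: Ingrid 93, Yuki 78, Fatima 277, Marcus 319. Eliminate Yuki.
Round 3: Ingrid 171, Fatima 277, Marcus 319. Eliminate Ingrid.
Round 4: Fatima 392, Marcus 375. Fatima has a majority.

Fatima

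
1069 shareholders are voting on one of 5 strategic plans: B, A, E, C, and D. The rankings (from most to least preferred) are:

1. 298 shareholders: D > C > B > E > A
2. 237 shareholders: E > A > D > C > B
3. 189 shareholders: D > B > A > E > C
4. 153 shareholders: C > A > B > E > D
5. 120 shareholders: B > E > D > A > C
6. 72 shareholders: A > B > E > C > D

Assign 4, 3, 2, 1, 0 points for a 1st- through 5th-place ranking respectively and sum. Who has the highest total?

B: 298·2 + 237·0 + 189·3 + 153·2 + 120·4 + 72·3 = 2165
A: 298·0 + 237·3 + 189·2 + 153·3 + 120·1 + 72·4 = 1956
E: 298·1 + 237·4 + 189·1 + 153·1 + 120·3 + 72·2 = 2092
C: 298·3 + 237·1 + 189·0 + 153·4 + 120·0 + 72·1 = 1815
D: 298·4 + 237·2 + 189·4 + 153·0 + 120·2 + 72·0 = 2662
D has the highest Borda score (2662).

D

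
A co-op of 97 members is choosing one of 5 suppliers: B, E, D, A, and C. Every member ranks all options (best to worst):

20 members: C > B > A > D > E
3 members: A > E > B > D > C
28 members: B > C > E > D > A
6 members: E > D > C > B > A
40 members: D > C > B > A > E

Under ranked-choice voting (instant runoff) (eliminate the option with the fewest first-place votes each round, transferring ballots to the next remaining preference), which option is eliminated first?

Round 1: B 28, E 6, D 40, A 3, C 20. Eliminate A.

A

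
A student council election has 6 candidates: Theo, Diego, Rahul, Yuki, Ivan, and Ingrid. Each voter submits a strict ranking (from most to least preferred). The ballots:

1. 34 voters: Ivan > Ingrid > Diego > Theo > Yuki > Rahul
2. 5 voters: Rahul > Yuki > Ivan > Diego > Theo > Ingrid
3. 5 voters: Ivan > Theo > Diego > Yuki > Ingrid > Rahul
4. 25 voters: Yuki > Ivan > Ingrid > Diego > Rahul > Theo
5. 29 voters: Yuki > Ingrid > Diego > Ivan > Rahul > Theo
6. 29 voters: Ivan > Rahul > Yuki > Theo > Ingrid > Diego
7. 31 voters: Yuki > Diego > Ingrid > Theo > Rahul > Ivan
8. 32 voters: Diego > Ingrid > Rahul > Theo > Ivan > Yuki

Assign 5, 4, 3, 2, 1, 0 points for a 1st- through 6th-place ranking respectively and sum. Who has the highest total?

Theo: 34·2 + 5·1 + 5·4 + 25·0 + 29·0 + 29·2 + 31·2 + 32·2 = 277
Diego: 34·3 + 5·2 + 5·3 + 25·2 + 29·3 + 29·0 + 31·4 + 32·5 = 548
Rahul: 34·0 + 5·5 + 5·0 + 25·1 + 29·1 + 29·4 + 31·1 + 32·3 = 322
Yuki: 34·1 + 5·4 + 5·2 + 25·5 + 29·5 + 29·3 + 31·5 + 32·0 = 576
Ivan: 34·5 + 5·3 + 5·5 + 25·4 + 29·2 + 29·5 + 31·0 + 32·1 = 545
Ingrid: 34·4 + 5·0 + 5·1 + 25·3 + 29·4 + 29·1 + 31·3 + 32·4 = 582
Ingrid has the highest Borda score (582).

Ingrid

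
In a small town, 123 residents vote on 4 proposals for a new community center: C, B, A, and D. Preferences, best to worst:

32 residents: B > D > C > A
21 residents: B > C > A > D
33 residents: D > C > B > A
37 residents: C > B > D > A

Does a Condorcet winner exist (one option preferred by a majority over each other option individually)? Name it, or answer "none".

none

Checking pairwise contests:
D beats C 65–58.
C beats B 70–53.
C beats A 123–0.
B beats D 90–33.
Every option loses at least one head-to-head, so there is no Condorcet winner.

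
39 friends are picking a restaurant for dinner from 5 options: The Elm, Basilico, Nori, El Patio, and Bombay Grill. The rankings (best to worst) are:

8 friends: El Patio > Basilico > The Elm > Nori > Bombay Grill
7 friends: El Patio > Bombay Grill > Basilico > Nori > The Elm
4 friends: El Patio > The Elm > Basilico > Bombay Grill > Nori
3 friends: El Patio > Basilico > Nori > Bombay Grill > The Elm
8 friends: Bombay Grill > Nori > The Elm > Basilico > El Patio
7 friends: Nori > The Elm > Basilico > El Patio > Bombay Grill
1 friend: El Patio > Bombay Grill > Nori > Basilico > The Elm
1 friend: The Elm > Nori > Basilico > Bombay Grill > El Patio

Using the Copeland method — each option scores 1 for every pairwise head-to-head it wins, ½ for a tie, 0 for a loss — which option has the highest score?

The Elm: beats Basilico and Bombay Grill; loses to Nori and El Patio → score 2.
Basilico: beats Nori and Bombay Grill; loses to The Elm and El Patio → score 2.
Nori: beats The Elm; loses to Basilico, El Patio, and Bombay Grill → score 1.
El Patio: beats The Elm, Basilico, Nori, and Bombay Grill → score 4.
Bombay Grill: beats Nori; loses to The Elm, Basilico, and El Patio → score 1.
El Patio has the best pairwise record.

El Patio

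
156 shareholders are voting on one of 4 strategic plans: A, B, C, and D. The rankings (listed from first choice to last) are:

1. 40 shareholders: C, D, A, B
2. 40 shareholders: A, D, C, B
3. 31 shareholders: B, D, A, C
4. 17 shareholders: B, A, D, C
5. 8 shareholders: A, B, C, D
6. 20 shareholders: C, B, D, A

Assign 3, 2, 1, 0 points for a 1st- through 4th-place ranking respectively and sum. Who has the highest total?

A: 40·1 + 40·3 + 31·1 + 17·2 + 8·3 + 20·0 = 249
B: 40·0 + 40·0 + 31·3 + 17·3 + 8·2 + 20·2 = 200
C: 40·3 + 40·1 + 31·0 + 17·0 + 8·1 + 20·3 = 228
D: 40·2 + 40·2 + 31·2 + 17·1 + 8·0 + 20·1 = 259
D has the highest Borda score (259).

D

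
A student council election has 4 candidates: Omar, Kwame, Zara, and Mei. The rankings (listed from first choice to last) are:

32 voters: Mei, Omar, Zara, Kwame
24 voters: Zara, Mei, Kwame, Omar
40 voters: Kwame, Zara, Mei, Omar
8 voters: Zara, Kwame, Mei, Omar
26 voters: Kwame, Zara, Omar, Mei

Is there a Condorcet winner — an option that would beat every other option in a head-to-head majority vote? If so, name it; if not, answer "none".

Kwame

Kwame vs Omar: 98–32 for Kwame.
Kwame vs Zara: 66–64 for Kwame.
Kwame vs Mei: 74–56 for Kwame.
Kwame beats every other option head-to-head.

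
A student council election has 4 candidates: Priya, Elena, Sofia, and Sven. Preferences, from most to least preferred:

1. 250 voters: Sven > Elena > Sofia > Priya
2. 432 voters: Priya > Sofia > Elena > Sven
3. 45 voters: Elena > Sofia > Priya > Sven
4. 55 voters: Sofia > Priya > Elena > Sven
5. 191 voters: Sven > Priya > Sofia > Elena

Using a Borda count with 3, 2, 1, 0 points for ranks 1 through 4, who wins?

Priya

Priya: 250·0 + 432·3 + 45·1 + 55·2 + 191·2 = 1833
Elena: 250·2 + 432·1 + 45·3 + 55·1 + 191·0 = 1122
Sofia: 250·1 + 432·2 + 45·2 + 55·3 + 191·1 = 1560
Sven: 250·3 + 432·0 + 45·0 + 55·0 + 191·3 = 1323
Priya has the highest Borda score (1833).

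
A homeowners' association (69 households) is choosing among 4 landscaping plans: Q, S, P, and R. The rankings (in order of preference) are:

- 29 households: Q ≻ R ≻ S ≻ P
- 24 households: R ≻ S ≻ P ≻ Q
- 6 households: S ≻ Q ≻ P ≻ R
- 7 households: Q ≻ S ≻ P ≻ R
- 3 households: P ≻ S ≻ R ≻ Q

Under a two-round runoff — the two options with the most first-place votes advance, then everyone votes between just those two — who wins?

Q

Round 1 first-place votes: Q 36, S 6, P 3, R 24.
Q and R advance.
Runoff: Q is preferred to R by 42 voters; R by 27.
Q wins the runoff.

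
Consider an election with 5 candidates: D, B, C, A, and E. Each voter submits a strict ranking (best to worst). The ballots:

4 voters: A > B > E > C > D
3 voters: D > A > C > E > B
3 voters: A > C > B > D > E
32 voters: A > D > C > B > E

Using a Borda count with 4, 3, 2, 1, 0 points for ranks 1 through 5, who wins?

D: 4·0 + 3·4 + 3·1 + 32·3 = 111
B: 4·3 + 3·0 + 3·2 + 32·1 = 50
C: 4·1 + 3·2 + 3·3 + 32·2 = 83
A: 4·4 + 3·3 + 3·4 + 32·4 = 165
E: 4·2 + 3·1 + 3·0 + 32·0 = 11
A has the highest Borda score (165).

A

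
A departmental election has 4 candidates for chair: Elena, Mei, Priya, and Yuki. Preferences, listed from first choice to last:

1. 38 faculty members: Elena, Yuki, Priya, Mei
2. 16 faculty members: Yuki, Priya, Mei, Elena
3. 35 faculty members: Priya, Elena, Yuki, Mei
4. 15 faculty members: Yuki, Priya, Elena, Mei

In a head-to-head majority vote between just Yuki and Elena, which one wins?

Elena

Voters preferring Yuki to Elena: 31; preferring Elena to Yuki: 73.
Elena wins the head-to-head.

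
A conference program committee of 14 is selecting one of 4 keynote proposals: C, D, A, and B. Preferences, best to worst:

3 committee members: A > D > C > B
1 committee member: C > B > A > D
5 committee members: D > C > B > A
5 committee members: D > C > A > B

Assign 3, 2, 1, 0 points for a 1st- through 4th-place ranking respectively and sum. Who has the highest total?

D

C: 3·1 + 1·3 + 5·2 + 5·2 = 26
D: 3·2 + 1·0 + 5·3 + 5·3 = 36
A: 3·3 + 1·1 + 5·0 + 5·1 = 15
B: 3·0 + 1·2 + 5·1 + 5·0 = 7
D has the highest Borda score (36).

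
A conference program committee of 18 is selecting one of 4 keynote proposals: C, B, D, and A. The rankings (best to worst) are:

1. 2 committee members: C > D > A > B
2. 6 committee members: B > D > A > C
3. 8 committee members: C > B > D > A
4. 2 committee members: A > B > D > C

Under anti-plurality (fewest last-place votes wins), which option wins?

Last-place votes: C 8, B 2, D 0, A 8.
D is ranked last by the fewest voters, so D wins.

D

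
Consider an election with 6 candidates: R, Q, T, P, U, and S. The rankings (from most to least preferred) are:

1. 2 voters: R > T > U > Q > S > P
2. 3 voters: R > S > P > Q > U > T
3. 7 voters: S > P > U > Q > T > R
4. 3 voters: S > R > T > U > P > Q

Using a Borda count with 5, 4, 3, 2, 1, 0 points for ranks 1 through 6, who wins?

R: 2·5 + 3·5 + 7·0 + 3·4 = 37
Q: 2·2 + 3·2 + 7·2 + 3·0 = 24
T: 2·4 + 3·0 + 7·1 + 3·3 = 24
P: 2·0 + 3·3 + 7·4 + 3·1 = 40
U: 2·3 + 3·1 + 7·3 + 3·2 = 36
S: 2·1 + 3·4 + 7·5 + 3·5 = 64
S has the highest Borda score (64).

S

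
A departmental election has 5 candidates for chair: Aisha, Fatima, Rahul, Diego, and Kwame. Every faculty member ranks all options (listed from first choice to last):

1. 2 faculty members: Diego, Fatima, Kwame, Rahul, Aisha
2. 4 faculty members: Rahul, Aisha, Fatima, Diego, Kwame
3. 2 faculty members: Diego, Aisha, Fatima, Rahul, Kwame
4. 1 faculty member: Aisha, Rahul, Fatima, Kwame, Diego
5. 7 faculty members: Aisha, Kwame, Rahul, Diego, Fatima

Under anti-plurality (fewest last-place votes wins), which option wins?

Last-place votes: Aisha 2, Fatima 7, Rahul 0, Diego 1, Kwame 6.
Rahul is ranked last by the fewest voters, so Rahul wins.

Rahul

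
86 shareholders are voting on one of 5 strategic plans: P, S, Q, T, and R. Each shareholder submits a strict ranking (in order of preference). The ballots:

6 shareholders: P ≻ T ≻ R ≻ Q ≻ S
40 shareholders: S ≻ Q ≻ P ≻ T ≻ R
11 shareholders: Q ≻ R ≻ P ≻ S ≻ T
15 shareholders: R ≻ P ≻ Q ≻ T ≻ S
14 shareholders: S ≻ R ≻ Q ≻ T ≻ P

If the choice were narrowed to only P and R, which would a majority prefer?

Voters preferring P to R: 46; preferring R to P: 40.
P wins the head-to-head.

P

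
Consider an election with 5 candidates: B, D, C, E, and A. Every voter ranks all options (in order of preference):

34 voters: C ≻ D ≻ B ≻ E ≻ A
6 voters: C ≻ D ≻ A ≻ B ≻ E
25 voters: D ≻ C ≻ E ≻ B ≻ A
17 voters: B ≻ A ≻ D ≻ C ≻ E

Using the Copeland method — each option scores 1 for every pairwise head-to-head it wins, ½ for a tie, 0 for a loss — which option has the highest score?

D

B: beats E and A; loses to D and C → score 2.
D: beats B, C, E, and A → score 4.
C: beats B, E, and A; loses to D → score 3.
E: beats A; loses to B, D, and C → score 1.
A: loses to B, D, C, and E → score 0.
D has the best pairwise record.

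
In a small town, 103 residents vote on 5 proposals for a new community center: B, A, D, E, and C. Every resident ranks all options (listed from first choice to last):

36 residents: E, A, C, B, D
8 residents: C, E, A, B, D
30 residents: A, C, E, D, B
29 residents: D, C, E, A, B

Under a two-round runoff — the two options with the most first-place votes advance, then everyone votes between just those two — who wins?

E

Round 1 first-place votes: B 0, A 30, D 29, E 36, C 8.
E and A advance.
Runoff: E is preferred to A by 73 voters; A by 30.
E wins the runoff.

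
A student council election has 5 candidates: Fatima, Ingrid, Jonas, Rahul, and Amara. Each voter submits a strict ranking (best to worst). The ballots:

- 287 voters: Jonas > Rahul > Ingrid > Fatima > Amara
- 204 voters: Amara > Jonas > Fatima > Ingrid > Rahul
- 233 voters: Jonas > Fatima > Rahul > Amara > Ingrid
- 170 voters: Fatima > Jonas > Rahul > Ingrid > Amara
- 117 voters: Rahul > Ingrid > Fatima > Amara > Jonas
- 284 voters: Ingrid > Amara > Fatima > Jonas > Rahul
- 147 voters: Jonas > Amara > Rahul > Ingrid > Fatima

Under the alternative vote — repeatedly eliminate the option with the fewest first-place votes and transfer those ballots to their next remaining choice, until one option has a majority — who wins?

Round 1: Fatima 170, Ingrid 284, Jonas 667, Rahul 117, Amara 204. Eliminate Rahul.
Round 2: Fatima 170, Ingrid 401, Jonas 667, Amara 204. Eliminate Fatima.
Round 3: Ingrid 401, Jonas 837, Amara 204. Jonas has a majority.

Jonas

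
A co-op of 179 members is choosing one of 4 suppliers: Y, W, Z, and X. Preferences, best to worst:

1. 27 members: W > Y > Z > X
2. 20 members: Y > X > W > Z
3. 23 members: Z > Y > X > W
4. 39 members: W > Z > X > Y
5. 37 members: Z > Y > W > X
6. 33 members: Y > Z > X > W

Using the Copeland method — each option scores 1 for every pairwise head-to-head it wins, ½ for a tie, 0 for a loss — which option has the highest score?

Z

Y: beats W and X; loses to Z → score 2.
W: beats X; loses to Y and Z → score 1.
Z: beats Y, W, and X → score 3.
X: loses to Y, W, and Z → score 0.
Z has the best pairwise record.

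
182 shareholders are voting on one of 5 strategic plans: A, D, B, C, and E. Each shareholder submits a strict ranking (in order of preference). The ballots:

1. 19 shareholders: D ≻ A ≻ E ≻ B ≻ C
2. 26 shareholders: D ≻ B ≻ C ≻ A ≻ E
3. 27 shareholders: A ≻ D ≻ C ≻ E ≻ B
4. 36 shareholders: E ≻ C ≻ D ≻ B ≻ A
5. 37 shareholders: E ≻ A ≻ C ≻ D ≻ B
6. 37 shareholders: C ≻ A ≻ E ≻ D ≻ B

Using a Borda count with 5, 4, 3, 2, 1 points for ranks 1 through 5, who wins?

C

A: 19·4 + 26·2 + 27·5 + 36·1 + 37·4 + 37·4 = 595
D: 19·5 + 26·5 + 27·4 + 36·3 + 37·2 + 37·2 = 589
B: 19·2 + 26·4 + 27·1 + 36·2 + 37·1 + 37·1 = 315
C: 19·1 + 26·3 + 27·3 + 36·4 + 37·3 + 37·5 = 618
E: 19·3 + 26·1 + 27·2 + 36·5 + 37·5 + 37·3 = 613
C has the highest Borda score (618).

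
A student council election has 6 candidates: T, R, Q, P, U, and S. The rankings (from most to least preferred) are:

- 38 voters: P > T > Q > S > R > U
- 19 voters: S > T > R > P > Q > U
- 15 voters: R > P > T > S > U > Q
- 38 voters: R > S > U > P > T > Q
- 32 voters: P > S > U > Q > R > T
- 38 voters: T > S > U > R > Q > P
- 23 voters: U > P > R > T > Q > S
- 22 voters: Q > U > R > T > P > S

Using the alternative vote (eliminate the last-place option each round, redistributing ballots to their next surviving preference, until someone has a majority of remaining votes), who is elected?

Round 1: T 38, R 53, Q 22, P 70, U 23, S 19. Eliminate S.
Round 2: T 57, R 53, Q 22, P 70, U 23. Eliminate Q.
Round 3: T 57, R 53, P 70, U 45. Eliminate U.
Round 4: T 57, R 75, P 93. Eliminate T.
Round 5: R 132, P 93. R has a majority.

R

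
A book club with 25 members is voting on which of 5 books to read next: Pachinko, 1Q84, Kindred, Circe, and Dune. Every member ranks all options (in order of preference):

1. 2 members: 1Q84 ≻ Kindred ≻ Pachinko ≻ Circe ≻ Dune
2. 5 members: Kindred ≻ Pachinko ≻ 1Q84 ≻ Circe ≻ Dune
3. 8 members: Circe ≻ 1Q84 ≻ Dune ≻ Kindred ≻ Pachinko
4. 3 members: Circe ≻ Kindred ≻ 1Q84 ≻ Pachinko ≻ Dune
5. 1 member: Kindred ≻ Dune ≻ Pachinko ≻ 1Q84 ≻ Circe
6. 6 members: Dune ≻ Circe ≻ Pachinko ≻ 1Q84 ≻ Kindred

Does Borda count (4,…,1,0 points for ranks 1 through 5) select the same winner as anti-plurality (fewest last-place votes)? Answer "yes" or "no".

no

Borda — scores: Pachinko 36, 1Q84 55, Kindred 47, Circe 69, Dune 43. Winner: Circe.
Anti-plurality — last-place votes: Pachinko 8, 1Q84 0, Kindred 6, Circe 1, Dune 10. Winner: 1Q84.
The two methods disagree.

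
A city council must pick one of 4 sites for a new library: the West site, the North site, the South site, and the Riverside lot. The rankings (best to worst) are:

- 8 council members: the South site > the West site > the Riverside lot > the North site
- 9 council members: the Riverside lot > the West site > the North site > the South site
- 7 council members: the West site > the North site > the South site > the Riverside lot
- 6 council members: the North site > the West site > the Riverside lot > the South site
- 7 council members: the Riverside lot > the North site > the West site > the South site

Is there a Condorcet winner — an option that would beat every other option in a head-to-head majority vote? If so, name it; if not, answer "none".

the West site

the West site vs the North site: 24–13 for the West site.
the West site vs the South site: 29–8 for the West site.
the West site vs the Riverside lot: 21–16 for the West site.
the West site beats every other option head-to-head.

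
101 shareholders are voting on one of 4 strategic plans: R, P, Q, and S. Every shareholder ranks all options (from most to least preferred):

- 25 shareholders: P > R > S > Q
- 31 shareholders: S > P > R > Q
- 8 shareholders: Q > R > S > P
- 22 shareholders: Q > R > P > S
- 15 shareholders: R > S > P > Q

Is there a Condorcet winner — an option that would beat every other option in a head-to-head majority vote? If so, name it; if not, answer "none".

none

Checking pairwise contests:
P beats R 56–45.
S beats P 54–47.
R beats Q 71–30.
R beats S 70–31.
Every option loses at least one head-to-head, so there is no Condorcet winner.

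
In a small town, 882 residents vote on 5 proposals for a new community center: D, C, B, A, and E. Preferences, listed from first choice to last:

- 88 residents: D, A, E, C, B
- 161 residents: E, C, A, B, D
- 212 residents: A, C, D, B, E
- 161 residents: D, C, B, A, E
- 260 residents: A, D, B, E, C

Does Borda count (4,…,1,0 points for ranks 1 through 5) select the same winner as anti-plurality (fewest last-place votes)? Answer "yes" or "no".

Borda — scores: D 2200, C 1690, B 1215, A 2635, E 1080. Winner: A.
Anti-plurality — last-place votes: D 161, C 260, B 88, A 0, E 373. Winner: A.
The two methods agree.

yes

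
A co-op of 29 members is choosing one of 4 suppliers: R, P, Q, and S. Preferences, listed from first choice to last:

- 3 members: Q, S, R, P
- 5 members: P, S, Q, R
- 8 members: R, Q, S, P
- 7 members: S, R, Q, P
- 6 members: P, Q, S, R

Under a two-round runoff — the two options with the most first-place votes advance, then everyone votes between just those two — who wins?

Round 1 first-place votes: R 8, P 11, Q 3, S 7.
P and R advance.
Runoff: P is preferred to R by 11 voters; R by 18.
R wins the runoff.

R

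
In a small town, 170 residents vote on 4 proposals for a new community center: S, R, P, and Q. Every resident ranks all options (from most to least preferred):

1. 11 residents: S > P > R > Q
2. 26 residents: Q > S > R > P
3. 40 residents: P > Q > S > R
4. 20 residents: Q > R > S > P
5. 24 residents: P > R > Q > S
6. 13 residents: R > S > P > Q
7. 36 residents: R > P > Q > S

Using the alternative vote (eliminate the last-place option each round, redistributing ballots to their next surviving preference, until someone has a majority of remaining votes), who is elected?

R

Round 1: S 11, R 49, P 64, Q 46. Eliminate S.
Round 2: R 49, P 75, Q 46. Eliminate Q.
Round 3: R 95, P 75. R has a majority.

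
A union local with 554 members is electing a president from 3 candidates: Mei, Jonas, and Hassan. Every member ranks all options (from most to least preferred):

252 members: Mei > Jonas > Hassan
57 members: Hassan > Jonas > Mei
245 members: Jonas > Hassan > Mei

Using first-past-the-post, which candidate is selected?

First-place votes: Mei 252, Jonas 245, Hassan 57.
Mei has the most first-place votes.

Mei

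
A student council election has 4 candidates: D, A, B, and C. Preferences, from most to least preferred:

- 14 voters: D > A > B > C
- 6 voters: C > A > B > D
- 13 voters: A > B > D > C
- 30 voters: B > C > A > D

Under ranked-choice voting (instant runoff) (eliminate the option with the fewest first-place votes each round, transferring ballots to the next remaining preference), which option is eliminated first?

Round 1: D 14, A 13, B 30, C 6. Eliminate C.

C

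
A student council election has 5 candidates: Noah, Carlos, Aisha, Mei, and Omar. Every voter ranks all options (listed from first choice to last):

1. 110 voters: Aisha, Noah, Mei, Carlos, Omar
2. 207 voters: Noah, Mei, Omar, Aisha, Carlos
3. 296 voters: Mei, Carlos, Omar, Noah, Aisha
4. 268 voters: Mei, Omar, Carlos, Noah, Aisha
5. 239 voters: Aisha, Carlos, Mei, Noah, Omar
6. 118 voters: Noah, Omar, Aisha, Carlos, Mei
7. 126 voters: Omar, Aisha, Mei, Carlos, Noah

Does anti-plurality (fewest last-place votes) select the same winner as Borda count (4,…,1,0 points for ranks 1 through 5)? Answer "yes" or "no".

yes

Anti-plurality — last-place votes: Noah 126, Carlos 207, Aisha 564, Mei 118, Omar 349. Winner: Mei.
Borda — scores: Noah 2433, Carlos 2495, Aisha 2217, Mei 3827, Omar 2668. Winner: Mei.
The two methods agree.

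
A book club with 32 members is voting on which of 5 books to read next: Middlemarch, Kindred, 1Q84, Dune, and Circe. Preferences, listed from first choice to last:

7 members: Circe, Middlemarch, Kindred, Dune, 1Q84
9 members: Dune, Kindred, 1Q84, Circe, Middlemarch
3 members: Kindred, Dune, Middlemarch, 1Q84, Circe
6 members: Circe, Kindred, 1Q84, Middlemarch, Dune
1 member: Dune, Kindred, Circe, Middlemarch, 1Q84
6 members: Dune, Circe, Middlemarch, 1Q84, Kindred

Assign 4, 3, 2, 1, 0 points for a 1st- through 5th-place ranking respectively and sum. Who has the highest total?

Circe

Middlemarch: 7·3 + 9·0 + 3·2 + 6·1 + 1·1 + 6·2 = 46
Kindred: 7·2 + 9·3 + 3·4 + 6·3 + 1·3 + 6·0 = 74
1Q84: 7·0 + 9·2 + 3·1 + 6·2 + 1·0 + 6·1 = 39
Dune: 7·1 + 9·4 + 3·3 + 6·0 + 1·4 + 6·4 = 80
Circe: 7·4 + 9·1 + 3·0 + 6·4 + 1·2 + 6·3 = 81
Circe has the highest Borda score (81).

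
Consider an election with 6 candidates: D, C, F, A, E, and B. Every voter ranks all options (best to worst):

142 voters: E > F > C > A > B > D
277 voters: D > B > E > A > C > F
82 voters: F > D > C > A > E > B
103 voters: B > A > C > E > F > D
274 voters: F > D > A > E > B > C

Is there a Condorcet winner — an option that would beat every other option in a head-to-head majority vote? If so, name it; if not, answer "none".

none

Checking pairwise contests:
F beats D 601–277.
D beats C 633–245.
E beats F 522–356.
D beats A 633–245.
D beats E 633–245.
D beats B 633–245.
Every option loses at least one head-to-head, so there is no Condorcet winner.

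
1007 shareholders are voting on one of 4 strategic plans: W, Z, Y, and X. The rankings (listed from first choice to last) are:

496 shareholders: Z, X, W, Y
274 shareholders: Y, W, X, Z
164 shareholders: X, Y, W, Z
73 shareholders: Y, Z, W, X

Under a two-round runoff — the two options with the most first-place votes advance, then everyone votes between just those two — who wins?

Round 1 first-place votes: W 0, Z 496, Y 347, X 164.
Z and Y advance.
Runoff: Z is preferred to Y by 496 voters; Y by 511.
Y wins the runoff.

Y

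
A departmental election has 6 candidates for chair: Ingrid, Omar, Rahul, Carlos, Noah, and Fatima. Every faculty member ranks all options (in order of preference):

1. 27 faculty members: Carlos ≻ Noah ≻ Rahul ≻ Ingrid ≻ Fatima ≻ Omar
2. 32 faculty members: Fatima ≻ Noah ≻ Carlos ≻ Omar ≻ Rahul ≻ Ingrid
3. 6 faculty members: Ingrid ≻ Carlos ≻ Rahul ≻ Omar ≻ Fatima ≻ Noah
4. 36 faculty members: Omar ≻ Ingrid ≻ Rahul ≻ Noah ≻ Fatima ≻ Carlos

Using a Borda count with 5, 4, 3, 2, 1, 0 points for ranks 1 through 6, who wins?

Ingrid: 27·2 + 32·0 + 6·5 + 36·4 = 228
Omar: 27·0 + 32·2 + 6·2 + 36·5 = 256
Rahul: 27·3 + 32·1 + 6·3 + 36·3 = 239
Carlos: 27·5 + 32·3 + 6·4 + 36·0 = 255
Noah: 27·4 + 32·4 + 6·0 + 36·2 = 308
Fatima: 27·1 + 32·5 + 6·1 + 36·1 = 229
Noah has the highest Borda score (308).

Noah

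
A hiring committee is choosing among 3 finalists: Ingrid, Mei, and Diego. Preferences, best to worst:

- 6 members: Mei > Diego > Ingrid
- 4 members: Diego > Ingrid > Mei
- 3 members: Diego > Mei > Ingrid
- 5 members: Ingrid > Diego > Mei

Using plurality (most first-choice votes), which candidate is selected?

First-place votes: Ingrid 5, Mei 6, Diego 7.
Diego has the most first-place votes.

Diego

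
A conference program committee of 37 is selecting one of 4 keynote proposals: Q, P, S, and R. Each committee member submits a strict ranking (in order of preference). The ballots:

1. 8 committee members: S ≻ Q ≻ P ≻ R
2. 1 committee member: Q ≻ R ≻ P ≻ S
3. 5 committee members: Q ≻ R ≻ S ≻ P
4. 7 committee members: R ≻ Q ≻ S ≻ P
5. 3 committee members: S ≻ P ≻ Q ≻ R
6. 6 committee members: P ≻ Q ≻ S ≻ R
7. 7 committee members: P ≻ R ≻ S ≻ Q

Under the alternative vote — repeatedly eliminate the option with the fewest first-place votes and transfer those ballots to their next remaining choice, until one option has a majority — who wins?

Round 1: Q 6, P 13, S 11, R 7. Eliminate Q.
Round 2: P 13, S 11, R 13. Eliminate S.
Round 3: P 24, R 13. P has a majority.

P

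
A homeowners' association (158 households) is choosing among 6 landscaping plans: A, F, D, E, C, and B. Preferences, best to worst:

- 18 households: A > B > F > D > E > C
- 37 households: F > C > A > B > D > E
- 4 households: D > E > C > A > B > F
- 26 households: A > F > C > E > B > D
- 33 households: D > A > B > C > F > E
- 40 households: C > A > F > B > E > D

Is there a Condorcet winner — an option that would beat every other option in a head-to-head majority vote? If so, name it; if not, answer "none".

none

Checking pairwise contests:
C beats A 81–77.
A beats F 121–37.
A beats D 121–37.
A beats E 154–4.
F beats C 81–77.
A beats B 158–0.
Every option loses at least one head-to-head, so there is no Condorcet winner.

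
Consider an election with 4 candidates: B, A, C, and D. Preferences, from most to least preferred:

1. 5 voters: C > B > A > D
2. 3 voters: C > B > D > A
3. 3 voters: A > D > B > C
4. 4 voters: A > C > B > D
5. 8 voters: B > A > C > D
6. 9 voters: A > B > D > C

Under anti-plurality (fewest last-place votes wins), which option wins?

B

Last-place votes: B 0, A 3, C 12, D 17.
B is ranked last by the fewest voters, so B wins.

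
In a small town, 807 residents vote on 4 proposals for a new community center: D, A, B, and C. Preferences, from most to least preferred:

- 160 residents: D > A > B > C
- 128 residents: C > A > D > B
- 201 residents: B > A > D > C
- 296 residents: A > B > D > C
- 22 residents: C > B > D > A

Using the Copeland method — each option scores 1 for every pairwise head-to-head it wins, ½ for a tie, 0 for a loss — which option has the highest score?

A

D: beats C; loses to A and B → score 1.
A: beats D, B, and C → score 3.
B: beats D and C; loses to A → score 2.
C: loses to D, A, and B → score 0.
A has the best pairwise record.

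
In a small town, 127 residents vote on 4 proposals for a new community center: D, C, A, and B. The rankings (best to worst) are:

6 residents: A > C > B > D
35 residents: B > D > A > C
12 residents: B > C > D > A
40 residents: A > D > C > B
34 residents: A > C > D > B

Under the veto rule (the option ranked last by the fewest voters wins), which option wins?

D

Last-place votes: D 6, C 35, A 12, B 74.
D is ranked last by the fewest voters, so D wins.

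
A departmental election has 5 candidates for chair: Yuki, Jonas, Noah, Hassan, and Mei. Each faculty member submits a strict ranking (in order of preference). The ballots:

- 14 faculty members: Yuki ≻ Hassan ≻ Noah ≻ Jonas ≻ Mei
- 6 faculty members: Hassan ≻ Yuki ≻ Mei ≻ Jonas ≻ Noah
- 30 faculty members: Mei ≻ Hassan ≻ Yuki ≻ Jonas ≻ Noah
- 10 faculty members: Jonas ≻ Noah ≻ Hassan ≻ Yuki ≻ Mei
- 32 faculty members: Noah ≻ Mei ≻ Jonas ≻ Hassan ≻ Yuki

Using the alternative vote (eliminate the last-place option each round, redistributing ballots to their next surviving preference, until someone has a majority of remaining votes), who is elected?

Round 1: Yuki 14, Jonas 10, Noah 32, Hassan 6, Mei 30. Eliminate Hassan.
Round 2: Yuki 20, Jonas 10, Noah 32, Mei 30. Eliminate Jonas.
Round 3: Yuki 20, Noah 42, Mei 30. Eliminate Yuki.
Round 4: Noah 56, Mei 36. Noah has a majority.

Noah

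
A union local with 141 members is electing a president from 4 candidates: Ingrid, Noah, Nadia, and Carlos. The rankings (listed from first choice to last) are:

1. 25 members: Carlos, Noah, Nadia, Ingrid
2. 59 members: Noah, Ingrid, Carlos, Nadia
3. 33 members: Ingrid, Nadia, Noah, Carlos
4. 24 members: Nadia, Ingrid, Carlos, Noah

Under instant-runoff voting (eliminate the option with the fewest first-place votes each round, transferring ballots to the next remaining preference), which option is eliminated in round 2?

Carlos

Round 1: Ingrid 33, Noah 59, Nadia 24, Carlos 25. Eliminate Nadia.
Round 2: Ingrid 57, Noah 59, Carlos 25. Eliminate Carlos.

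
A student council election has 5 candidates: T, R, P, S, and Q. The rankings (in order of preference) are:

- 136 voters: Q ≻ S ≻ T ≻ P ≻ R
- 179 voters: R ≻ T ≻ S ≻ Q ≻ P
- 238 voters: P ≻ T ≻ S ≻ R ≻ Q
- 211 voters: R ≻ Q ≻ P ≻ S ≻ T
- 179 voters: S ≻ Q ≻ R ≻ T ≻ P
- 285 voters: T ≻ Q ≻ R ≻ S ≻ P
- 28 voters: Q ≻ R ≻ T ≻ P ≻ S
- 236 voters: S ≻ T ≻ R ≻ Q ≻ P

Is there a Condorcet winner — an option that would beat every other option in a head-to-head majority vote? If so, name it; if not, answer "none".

S vs T: 762–730 for S.
S vs R: 789–703 for S.
S vs P: 1015–477 for S.
S vs Q: 832–660 for S.
S beats every other option head-to-head.

S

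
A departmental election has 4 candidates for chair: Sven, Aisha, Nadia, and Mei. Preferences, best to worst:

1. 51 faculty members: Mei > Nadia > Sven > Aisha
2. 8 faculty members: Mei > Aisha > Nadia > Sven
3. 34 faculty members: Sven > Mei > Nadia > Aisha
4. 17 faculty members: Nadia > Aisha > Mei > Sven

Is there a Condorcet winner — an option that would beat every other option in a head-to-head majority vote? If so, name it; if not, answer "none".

Mei vs Sven: 76–34 for Mei.
Mei vs Aisha: 93–17 for Mei.
Mei vs Nadia: 93–17 for Mei.
Mei beats every other option head-to-head.

Mei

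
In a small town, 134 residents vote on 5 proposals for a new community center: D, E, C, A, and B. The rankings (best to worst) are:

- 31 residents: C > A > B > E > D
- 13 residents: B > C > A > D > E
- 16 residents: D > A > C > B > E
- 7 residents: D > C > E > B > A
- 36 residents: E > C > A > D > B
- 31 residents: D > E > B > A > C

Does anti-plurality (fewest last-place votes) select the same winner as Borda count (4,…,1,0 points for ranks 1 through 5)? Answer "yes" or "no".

Anti-plurality — last-place votes: D 31, E 29, C 31, A 7, B 36. Winner: A.
Borda — scores: D 265, E 282, C 324, A 270, B 199. Winner: C.
The two methods disagree.

no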